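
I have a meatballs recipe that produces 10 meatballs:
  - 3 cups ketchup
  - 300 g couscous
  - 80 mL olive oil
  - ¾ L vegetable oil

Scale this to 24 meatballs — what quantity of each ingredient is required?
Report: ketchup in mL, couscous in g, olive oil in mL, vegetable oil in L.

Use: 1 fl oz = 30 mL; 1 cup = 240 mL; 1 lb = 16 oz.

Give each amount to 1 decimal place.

Scaling factor: 24/10 = 12/5 = 2.4.
ketchup: 3 cup × 12/5 × 240 mL/cup = 1728.0 mL
couscous: 300 g × 12/5 = 720.0 g
olive oil: 80 mL × 12/5 = 192.0 mL
vegetable oil: 0.75 L × 12/5 = 1.8 L

ketchup: 1728.0 mL; couscous: 720.0 g; olive oil: 192.0 mL; vegetable oil: 1.8 L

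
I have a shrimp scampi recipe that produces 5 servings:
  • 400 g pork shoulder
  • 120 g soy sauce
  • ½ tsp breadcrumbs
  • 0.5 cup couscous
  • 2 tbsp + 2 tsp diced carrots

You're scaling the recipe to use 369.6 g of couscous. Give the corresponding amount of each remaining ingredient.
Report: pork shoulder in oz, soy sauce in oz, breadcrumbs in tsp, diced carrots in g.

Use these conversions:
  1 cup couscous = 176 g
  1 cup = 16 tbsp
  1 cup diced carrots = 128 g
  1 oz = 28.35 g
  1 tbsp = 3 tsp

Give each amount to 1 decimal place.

The original recipe has 88 g of couscous, so the scaling factor is 369.6 ÷ 88 = 21/5 = 4.2.
pork shoulder: 400 g × 21/5 ÷ 28.35 g/oz ≈ 59.3 oz
soy sauce: 120 g × 21/5 ÷ 28.35 g/oz ≈ 17.8 oz
breadcrumbs: 0.5 tsp × 21/5 = 2.1 tsp
diced carrots: (2 tbsp + 2 tsp = 8/3 tbsp) × 21/5 ÷ 16 tbsp/cup × 128 g/cup = 89.6 g

pork shoulder: 59.3 oz; soy sauce: 17.8 oz; breadcrumbs: 2.1 tsp; diced carrots: 89.6 g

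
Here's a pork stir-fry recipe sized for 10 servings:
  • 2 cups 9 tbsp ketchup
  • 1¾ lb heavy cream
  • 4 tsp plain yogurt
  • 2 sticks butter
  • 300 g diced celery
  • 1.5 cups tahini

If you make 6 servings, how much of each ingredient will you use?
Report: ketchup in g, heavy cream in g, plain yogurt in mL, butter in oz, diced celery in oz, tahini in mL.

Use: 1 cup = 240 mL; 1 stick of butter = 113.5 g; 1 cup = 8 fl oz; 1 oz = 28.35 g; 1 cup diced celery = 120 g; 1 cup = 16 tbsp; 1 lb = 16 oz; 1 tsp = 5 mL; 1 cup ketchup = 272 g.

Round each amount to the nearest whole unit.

Scaling factor: 6/10 = 3/5 = 0.6.
ketchup: (2 cup + 9 tbsp = 2.5625 cup) × 3/5 × 272 g/cup ≈ 418 g
heavy cream: 1.75 lb × 3/5 × 16 oz/lb × 28.35 g/oz ≈ 476 g
plain yogurt: 4 tsp × 3/5 × 5 mL/tsp = 12 mL
butter: 2 stick × 3/5 × 113.5 g/stick ÷ 28.35 g/oz ≈ 5 oz
diced celery: 300 g × 3/5 ÷ 28.35 g/oz ≈ 6 oz
tahini: 1.5 cup × 3/5 × 240 mL/cup = 216 mL

ketchup: 418 g; heavy cream: 476 g; plain yogurt: 12 mL; butter: 5 oz; diced celery: 6 oz; tahini: 216 mL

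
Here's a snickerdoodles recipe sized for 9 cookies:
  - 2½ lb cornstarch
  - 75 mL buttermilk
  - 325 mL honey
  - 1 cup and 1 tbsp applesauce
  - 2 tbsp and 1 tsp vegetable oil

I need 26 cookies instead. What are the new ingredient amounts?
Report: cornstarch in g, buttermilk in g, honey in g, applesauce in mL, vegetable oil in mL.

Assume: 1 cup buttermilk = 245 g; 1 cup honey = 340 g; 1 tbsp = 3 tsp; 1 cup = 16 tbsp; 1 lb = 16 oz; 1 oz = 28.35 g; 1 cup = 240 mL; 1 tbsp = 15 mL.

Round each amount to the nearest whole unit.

Scaling factor: 26/9.
cornstarch: 2.5 lb × 26/9 × 16 oz/lb × 28.35 g/oz = 3276 g
buttermilk: 75 mL × 26/9 ÷ 240 mL/cup × 245 g/cup ≈ 221 g
honey: 325 mL × 26/9 ÷ 240 mL/cup × 340 g/cup ≈ 1330 g
applesauce: (1 cup + 1 tbsp = 1.0625 cup) × 26/9 × 240 mL/cup ≈ 737 mL
vegetable oil: (2 tbsp + 1 tsp = 7/3 tbsp) × 26/9 × 15 mL/tbsp ≈ 101 mL

cornstarch: 3276 g; buttermilk: 221 g; honey: 1330 g; applesauce: 737 mL; vegetable oil: 101 mL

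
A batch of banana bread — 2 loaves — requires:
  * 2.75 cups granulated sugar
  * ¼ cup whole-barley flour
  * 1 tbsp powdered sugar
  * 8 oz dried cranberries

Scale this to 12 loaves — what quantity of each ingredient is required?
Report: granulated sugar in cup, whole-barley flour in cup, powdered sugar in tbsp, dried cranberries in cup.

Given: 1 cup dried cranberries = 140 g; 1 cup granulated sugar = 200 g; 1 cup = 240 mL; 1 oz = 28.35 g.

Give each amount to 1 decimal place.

Scaling factor: 12/2 = 6.
granulated sugar: 2.75 cup × 6 = 16.5 cup
whole-barley flour: 0.25 cup × 6 = 1.5 cup
powdered sugar: 1 tbsp × 6 = 6.0 tbsp
dried cranberries: 8 oz × 6 × 28.35 g/oz ÷ 140 g/cup ≈ 9.7 cup

granulated sugar: 16.5 cup; whole-barley flour: 1.5 cup; powdered sugar: 6.0 tbsp; dried cranberries: 9.7 cup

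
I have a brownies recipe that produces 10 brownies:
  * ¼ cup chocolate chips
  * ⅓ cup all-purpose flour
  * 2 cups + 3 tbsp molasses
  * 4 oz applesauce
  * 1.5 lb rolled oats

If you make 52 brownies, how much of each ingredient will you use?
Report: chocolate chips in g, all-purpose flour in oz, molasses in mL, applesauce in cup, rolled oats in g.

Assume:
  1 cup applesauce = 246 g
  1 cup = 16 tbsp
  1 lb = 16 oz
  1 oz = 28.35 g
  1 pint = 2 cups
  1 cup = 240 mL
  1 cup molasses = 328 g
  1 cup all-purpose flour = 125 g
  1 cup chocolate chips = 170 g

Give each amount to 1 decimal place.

chocolate chips: 221.0 g; all-purpose flour: 7.6 oz; molasses: 2730.0 mL; applesauce: 2.4 cup; rolled oats: 3538.1 g

Scaling factor: 52/10 = 26/5 = 5.2.
chocolate chips: 0.25 cup × 26/5 × 170 g/cup = 221.0 g
all-purpose flour: 1/3 cup × 26/5 × 125 g/cup ÷ 28.35 g/oz ≈ 7.6 oz
molasses: (2 cup + 3 tbsp = 2.1875 cup) × 26/5 × 240 mL/cup = 2730.0 mL
applesauce: 4 oz × 26/5 × 28.35 g/oz ÷ 246 g/cup ≈ 2.4 cup
rolled oats: 1.5 lb × 26/5 × 16 oz/lb × 28.35 g/oz ≈ 3538.1 g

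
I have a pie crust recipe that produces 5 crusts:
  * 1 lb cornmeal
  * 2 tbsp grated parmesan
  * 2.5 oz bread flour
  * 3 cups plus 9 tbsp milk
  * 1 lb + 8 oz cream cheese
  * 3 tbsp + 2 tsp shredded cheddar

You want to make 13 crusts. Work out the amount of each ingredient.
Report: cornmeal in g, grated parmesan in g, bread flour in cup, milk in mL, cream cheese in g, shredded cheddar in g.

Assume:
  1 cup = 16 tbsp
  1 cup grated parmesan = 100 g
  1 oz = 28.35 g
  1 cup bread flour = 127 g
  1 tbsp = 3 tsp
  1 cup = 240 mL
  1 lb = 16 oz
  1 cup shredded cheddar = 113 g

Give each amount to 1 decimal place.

cornmeal: 1179.4 g; grated parmesan: 32.5 g; bread flour: 1.5 cup; milk: 2223.0 mL; cream cheese: 1769.0 g; shredded cheddar: 67.3 g

Scaling factor: 13/5 = 2.6.
cornmeal: 1 lb × 13/5 × 16 oz/lb × 28.35 g/oz ≈ 1179.4 g
grated parmesan: 2 tbsp × 13/5 ÷ 16 tbsp/cup × 100 g/cup = 32.5 g
bread flour: 2.5 oz × 13/5 × 28.35 g/oz ÷ 127 g/cup ≈ 1.5 cup
milk: (3 cup + 9 tbsp = 3.5625 cup) × 13/5 × 240 mL/cup = 2223.0 mL
cream cheese: (1 lb + 8 oz = 1.5 lb) × 13/5 × 16 oz/lb × 28.35 g/oz ≈ 1769.0 g
shredded cheddar: (3 tbsp + 2 tsp = 11/3 tbsp) × 13/5 ÷ 16 tbsp/cup × 113 g/cup ≈ 67.3 g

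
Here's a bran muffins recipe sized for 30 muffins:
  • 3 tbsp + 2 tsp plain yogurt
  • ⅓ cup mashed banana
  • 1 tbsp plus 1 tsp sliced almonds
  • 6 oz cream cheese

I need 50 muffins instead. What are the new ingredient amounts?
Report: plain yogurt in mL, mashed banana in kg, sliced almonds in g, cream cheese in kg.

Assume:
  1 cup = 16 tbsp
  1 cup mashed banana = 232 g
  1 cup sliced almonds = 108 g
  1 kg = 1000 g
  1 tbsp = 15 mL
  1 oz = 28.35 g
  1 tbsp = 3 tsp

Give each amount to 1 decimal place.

plain yogurt: 91.7 mL; mashed banana: 0.1 kg; sliced almonds: 15.0 g; cream cheese: 0.3 kg

Scaling factor: 50/30 = 5/3.
plain yogurt: (3 tbsp + 2 tsp = 11/3 tbsp) × 5/3 × 15 mL/tbsp ≈ 91.7 mL
mashed banana: 1/3 cup × 5/3 × 232 g/cup ÷ 1000 g/kg ≈ 0.1 kg
sliced almonds: (1 tbsp + 1 tsp = 4/3 tbsp) × 5/3 ÷ 16 tbsp/cup × 108 g/cup = 15.0 g
cream cheese: 6 oz × 5/3 × 28.35 g/oz ÷ 1000 g/kg ≈ 0.3 kg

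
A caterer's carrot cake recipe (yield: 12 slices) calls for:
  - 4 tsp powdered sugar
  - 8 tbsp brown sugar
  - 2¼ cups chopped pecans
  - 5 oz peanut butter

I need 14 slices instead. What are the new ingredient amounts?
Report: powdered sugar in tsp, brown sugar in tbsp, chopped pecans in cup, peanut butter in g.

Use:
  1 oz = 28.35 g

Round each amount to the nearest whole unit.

Scaling factor: 14/12 = 7/6.
powdered sugar: 4 tsp × 7/6 ≈ 5 tsp
brown sugar: 8 tbsp × 7/6 ≈ 9 tbsp
chopped pecans: 2.25 cup × 7/6 ≈ 3 cup
peanut butter: 5 oz × 7/6 × 28.35 g/oz ≈ 165 g

powdered sugar: 5 tsp; brown sugar: 9 tbsp; chopped pecans: 3 cup; peanut butter: 165 g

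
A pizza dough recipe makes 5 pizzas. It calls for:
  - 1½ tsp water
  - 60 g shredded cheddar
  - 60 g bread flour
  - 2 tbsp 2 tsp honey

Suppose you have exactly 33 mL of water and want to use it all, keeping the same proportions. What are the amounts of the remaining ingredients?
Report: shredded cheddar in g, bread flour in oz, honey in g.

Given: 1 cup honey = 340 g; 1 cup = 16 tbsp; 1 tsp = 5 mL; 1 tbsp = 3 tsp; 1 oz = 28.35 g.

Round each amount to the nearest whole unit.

shredded cheddar: 264 g; bread flour: 9 oz; honey: 249 g

The original recipe has 7.5 mL of water, so the scaling factor is 33 ÷ 7.5 = 22/5 = 4.4.
shredded cheddar: 60 g × 22/5 = 264 g
bread flour: 60 g × 22/5 ÷ 28.35 g/oz ≈ 9 oz
honey: (2 tbsp + 2 tsp = 8/3 tbsp) × 22/5 ÷ 16 tbsp/cup × 340 g/cup ≈ 249 g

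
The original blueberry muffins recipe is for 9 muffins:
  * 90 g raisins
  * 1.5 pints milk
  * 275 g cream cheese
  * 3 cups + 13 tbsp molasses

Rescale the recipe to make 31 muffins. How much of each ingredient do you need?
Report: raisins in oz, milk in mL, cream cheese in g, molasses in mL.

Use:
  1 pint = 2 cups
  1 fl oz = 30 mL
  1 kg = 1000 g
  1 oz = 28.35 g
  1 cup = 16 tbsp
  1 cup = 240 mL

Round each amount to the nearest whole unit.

raisins: 11 oz; milk: 2480 mL; cream cheese: 947 g; molasses: 3152 mL

Scaling factor: 31/9.
raisins: 90 g × 31/9 ÷ 28.35 g/oz ≈ 11 oz
milk: 1.5 pint × 31/9 × 2 cup/pint × 240 mL/cup = 2480 mL
cream cheese: 275 g × 31/9 ≈ 947 g
molasses: (3 cup + 13 tbsp = 3.8125 cup) × 31/9 × 240 mL/cup ≈ 3152 mL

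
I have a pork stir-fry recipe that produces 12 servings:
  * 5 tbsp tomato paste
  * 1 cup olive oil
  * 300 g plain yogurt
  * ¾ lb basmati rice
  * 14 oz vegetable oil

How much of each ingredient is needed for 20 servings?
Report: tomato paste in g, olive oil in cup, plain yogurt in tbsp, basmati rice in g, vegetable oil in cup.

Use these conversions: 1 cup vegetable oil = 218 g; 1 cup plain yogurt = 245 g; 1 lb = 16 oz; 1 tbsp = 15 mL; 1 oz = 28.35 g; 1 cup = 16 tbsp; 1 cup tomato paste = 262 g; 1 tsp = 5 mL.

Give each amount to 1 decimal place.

tomato paste: 136.5 g; olive oil: 1.7 cup; plain yogurt: 32.7 tbsp; basmati rice: 567.0 g; vegetable oil: 3.0 cup

Scaling factor: 20/12 = 5/3.
tomato paste: 5 tbsp × 5/3 ÷ 16 tbsp/cup × 262 g/cup ≈ 136.5 g
olive oil: 1 cup × 5/3 ≈ 1.7 cup
plain yogurt: 300 g × 5/3 ÷ 245 g/cup × 16 tbsp/cup ≈ 32.7 tbsp
basmati rice: 0.75 lb × 5/3 × 16 oz/lb × 28.35 g/oz = 567.0 g
vegetable oil: 14 oz × 5/3 × 28.35 g/oz ÷ 218 g/cup ≈ 3.0 cup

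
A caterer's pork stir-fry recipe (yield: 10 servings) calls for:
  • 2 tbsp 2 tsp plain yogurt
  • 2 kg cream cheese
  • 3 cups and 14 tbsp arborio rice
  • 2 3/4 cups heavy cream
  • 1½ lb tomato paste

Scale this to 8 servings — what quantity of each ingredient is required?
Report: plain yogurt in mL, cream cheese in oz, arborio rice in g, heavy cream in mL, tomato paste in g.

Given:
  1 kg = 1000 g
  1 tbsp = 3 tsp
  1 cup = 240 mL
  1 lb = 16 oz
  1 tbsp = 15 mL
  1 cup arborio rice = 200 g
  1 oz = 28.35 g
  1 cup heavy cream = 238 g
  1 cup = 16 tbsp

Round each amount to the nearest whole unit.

Scaling factor: 8/10 = 4/5 = 0.8.
plain yogurt: (2 tbsp + 2 tsp = 8/3 tbsp) × 4/5 × 15 mL/tbsp = 32 mL
cream cheese: 2 kg × 4/5 × 1000 g/kg ÷ 28.35 g/oz ≈ 56 oz
arborio rice: (3 cup + 14 tbsp = 3.875 cup) × 4/5 × 200 g/cup = 620 g
heavy cream: 2.75 cup × 4/5 × 240 mL/cup = 528 mL
tomato paste: 1.5 lb × 4/5 × 16 oz/lb × 28.35 g/oz ≈ 544 g

plain yogurt: 32 mL; cream cheese: 56 oz; arborio rice: 620 g; heavy cream: 528 mL; tomato paste: 544 g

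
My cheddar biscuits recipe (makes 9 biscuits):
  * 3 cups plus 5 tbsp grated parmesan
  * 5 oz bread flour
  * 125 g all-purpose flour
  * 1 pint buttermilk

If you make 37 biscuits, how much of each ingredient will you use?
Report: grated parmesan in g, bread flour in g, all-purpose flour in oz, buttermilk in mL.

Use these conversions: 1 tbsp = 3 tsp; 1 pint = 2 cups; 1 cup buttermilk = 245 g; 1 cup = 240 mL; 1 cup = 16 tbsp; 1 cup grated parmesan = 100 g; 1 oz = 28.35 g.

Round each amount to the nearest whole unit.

Scaling factor: 37/9.
grated parmesan: (3 cup + 5 tbsp = 3.3125 cup) × 37/9 × 100 g/cup ≈ 1362 g
bread flour: 5 oz × 37/9 × 28.35 g/oz ≈ 583 g
all-purpose flour: 125 g × 37/9 ÷ 28.35 g/oz ≈ 18 oz
buttermilk: 1 pint × 37/9 × 2 cup/pint × 240 mL/cup ≈ 1973 mL

grated parmesan: 1362 g; bread flour: 583 g; all-purpose flour: 18 oz; buttermilk: 1973 mL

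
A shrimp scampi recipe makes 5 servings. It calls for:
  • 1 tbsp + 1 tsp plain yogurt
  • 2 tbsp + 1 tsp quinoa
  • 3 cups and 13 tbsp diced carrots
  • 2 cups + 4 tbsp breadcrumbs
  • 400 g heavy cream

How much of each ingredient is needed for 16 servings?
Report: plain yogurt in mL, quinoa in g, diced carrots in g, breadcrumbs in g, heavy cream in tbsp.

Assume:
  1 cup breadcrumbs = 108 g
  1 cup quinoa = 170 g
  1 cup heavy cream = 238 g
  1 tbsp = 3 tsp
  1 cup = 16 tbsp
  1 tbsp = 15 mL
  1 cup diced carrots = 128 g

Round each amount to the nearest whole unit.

Scaling factor: 16/5 = 3.2.
plain yogurt: (1 tbsp + 1 tsp = 4/3 tbsp) × 16/5 × 15 mL/tbsp = 64 mL
quinoa: (2 tbsp + 1 tsp = 7/3 tbsp) × 16/5 ÷ 16 tbsp/cup × 170 g/cup ≈ 79 g
diced carrots: (3 cup + 13 tbsp = 3.8125 cup) × 16/5 × 128 g/cup ≈ 1562 g
breadcrumbs: (2 cup + 4 tbsp = 2.25 cup) × 16/5 × 108 g/cup ≈ 778 g
heavy cream: 400 g × 16/5 ÷ 238 g/cup × 16 tbsp/cup ≈ 86 tbsp

plain yogurt: 64 mL; quinoa: 79 g; diced carrots: 1562 g; breadcrumbs: 778 g; heavy cream: 86 tbsp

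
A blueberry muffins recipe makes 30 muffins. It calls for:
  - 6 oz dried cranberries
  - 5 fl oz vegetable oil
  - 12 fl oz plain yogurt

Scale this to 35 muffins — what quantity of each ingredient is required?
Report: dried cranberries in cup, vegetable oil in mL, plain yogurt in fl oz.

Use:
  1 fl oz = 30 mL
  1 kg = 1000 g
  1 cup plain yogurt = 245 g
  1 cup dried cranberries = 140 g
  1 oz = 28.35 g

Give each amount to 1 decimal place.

Scaling factor: 35/30 = 7/6.
dried cranberries: 6 oz × 7/6 × 28.35 g/oz ÷ 140 g/cup ≈ 1.4 cup
vegetable oil: 5 fl oz × 7/6 × 30 mL/fl oz = 175.0 mL
plain yogurt: 12 fl oz × 7/6 = 14.0 fl oz

dried cranberries: 1.4 cup; vegetable oil: 175.0 mL; plain yogurt: 14.0 fl oz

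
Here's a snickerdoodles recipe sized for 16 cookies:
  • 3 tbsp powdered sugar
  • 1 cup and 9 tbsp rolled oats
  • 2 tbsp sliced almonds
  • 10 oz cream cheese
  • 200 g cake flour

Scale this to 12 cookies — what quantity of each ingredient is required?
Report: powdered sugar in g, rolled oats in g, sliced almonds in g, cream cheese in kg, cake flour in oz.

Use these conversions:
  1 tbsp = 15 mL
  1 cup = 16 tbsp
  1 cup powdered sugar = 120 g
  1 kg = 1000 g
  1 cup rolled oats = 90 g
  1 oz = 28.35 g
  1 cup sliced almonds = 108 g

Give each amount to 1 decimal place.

powdered sugar: 16.9 g; rolled oats: 105.5 g; sliced almonds: 10.1 g; cream cheese: 0.2 kg; cake flour: 5.3 oz

Scaling factor: 12/16 = 3/4 = 0.75.
powdered sugar: 3 tbsp × 3/4 ÷ 16 tbsp/cup × 120 g/cup ≈ 16.9 g
rolled oats: (1 cup + 9 tbsp = 1.5625 cup) × 3/4 × 90 g/cup ≈ 105.5 g
sliced almonds: 2 tbsp × 3/4 ÷ 16 tbsp/cup × 108 g/cup ≈ 10.1 g
cream cheese: 10 oz × 3/4 × 28.35 g/oz ÷ 1000 g/kg ≈ 0.2 kg
cake flour: 200 g × 3/4 ÷ 28.35 g/oz ≈ 5.3 oz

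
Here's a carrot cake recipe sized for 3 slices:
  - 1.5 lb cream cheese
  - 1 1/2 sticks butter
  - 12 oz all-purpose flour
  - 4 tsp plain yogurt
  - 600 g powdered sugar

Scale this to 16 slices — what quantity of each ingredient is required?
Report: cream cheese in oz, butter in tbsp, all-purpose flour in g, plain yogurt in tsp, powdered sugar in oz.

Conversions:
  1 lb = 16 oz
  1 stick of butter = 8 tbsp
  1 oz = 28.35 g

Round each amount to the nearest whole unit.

Scaling factor: 16/3.
cream cheese: 1.5 lb × 16/3 × 16 oz/lb = 128 oz
butter: 1.5 stick × 16/3 × 8 tbsp/stick = 64 tbsp
all-purpose flour: 12 oz × 16/3 × 28.35 g/oz ≈ 1814 g
plain yogurt: 4 tsp × 16/3 ≈ 21 tsp
powdered sugar: 600 g × 16/3 ÷ 28.35 g/oz ≈ 113 oz

cream cheese: 128 oz; butter: 64 tbsp; all-purpose flour: 1814 g; plain yogurt: 21 tsp; powdered sugar: 113 oz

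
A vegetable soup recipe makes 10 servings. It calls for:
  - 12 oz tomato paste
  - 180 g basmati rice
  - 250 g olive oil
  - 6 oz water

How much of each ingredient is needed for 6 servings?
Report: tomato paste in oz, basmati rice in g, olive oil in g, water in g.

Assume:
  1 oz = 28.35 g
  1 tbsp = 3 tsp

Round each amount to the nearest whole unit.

Scaling factor: 6/10 = 3/5 = 0.6.
tomato paste: 12 oz × 3/5 ≈ 7 oz
basmati rice: 180 g × 3/5 = 108 g
olive oil: 250 g × 3/5 = 150 g
water: 6 oz × 3/5 × 28.35 g/oz ≈ 102 g

tomato paste: 7 oz; basmati rice: 108 g; olive oil: 150 g; water: 102 g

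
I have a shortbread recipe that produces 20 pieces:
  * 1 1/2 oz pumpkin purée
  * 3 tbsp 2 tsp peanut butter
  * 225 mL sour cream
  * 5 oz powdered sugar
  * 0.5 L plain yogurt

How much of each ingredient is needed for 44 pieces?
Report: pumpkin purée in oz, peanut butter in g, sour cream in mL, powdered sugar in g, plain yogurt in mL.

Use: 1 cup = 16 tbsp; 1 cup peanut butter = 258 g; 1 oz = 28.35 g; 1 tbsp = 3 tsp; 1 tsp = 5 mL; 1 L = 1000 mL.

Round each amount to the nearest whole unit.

pumpkin purée: 3 oz; peanut butter: 130 g; sour cream: 495 mL; powdered sugar: 312 g; plain yogurt: 1100 mL

Scaling factor: 44/20 = 11/5 = 2.2.
pumpkin purée: 1.5 oz × 11/5 ≈ 3 oz
peanut butter: (3 tbsp + 2 tsp = 11/3 tbsp) × 11/5 ÷ 16 tbsp/cup × 258 g/cup ≈ 130 g
sour cream: 225 mL × 11/5 = 495 mL
powdered sugar: 5 oz × 11/5 × 28.35 g/oz ≈ 312 g
plain yogurt: 0.5 L × 11/5 × 1000 mL/L = 1100 mL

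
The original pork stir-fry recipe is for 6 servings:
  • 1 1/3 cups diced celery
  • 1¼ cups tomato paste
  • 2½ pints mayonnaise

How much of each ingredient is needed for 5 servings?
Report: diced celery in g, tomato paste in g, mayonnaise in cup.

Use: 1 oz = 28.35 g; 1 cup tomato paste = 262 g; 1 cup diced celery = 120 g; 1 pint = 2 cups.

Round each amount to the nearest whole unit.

Scaling factor: 5/6.
diced celery: 4/3 cup × 5/6 × 120 g/cup ≈ 133 g
tomato paste: 1.25 cup × 5/6 × 262 g/cup ≈ 273 g
mayonnaise: 2.5 pint × 5/6 × 2 cup/pint ≈ 4 cup

diced celery: 133 g; tomato paste: 273 g; mayonnaise: 4 cup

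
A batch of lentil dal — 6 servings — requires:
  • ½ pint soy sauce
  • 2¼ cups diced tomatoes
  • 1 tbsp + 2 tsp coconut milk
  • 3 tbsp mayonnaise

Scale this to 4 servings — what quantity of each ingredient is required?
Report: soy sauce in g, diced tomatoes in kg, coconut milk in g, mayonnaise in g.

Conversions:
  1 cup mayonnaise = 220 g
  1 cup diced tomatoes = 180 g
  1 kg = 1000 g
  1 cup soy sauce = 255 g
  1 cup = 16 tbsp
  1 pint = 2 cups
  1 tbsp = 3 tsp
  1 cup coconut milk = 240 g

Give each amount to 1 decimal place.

soy sauce: 170.0 g; diced tomatoes: 0.3 kg; coconut milk: 16.7 g; mayonnaise: 27.5 g

Scaling factor: 4/6 = 2/3.
soy sauce: 0.5 pint × 2/3 × 2 cup/pint × 255 g/cup = 170.0 g
diced tomatoes: 2.25 cup × 2/3 × 180 g/cup ÷ 1000 g/kg ≈ 0.3 kg
coconut milk: (1 tbsp + 2 tsp = 5/3 tbsp) × 2/3 ÷ 16 tbsp/cup × 240 g/cup ≈ 16.7 g
mayonnaise: 3 tbsp × 2/3 ÷ 16 tbsp/cup × 220 g/cup = 27.5 g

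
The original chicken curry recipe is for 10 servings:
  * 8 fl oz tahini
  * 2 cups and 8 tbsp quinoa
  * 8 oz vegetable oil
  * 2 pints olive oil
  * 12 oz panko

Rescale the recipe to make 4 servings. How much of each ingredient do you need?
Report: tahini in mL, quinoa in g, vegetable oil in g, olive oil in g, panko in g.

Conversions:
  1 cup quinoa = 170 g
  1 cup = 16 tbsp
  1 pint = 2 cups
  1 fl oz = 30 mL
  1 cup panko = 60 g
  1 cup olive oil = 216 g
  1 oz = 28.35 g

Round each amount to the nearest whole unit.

tahini: 96 mL; quinoa: 170 g; vegetable oil: 91 g; olive oil: 346 g; panko: 136 g

Scaling factor: 4/10 = 2/5 = 0.4.
tahini: 8 fl oz × 2/5 × 30 mL/fl oz = 96 mL
quinoa: (2 cup + 8 tbsp = 2.5 cup) × 2/5 × 170 g/cup = 170 g
vegetable oil: 8 oz × 2/5 × 28.35 g/oz ≈ 91 g
olive oil: 2 pint × 2/5 × 2 cup/pint × 216 g/cup ≈ 346 g
panko: 12 oz × 2/5 × 28.35 g/oz ≈ 136 g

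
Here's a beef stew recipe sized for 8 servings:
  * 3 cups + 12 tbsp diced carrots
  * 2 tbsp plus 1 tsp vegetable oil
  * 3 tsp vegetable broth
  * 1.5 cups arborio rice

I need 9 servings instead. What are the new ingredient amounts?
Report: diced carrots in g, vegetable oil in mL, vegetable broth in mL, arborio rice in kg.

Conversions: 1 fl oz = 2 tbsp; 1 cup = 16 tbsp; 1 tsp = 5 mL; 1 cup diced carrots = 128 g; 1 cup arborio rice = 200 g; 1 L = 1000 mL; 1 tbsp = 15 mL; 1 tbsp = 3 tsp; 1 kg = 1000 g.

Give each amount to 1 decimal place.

diced carrots: 540.0 g; vegetable oil: 39.4 mL; vegetable broth: 16.9 mL; arborio rice: 0.3 kg

Scaling factor: 9/8 = 1.125.
diced carrots: (3 cup + 12 tbsp = 3.75 cup) × 9/8 × 128 g/cup = 540.0 g
vegetable oil: (2 tbsp + 1 tsp = 7/3 tbsp) × 9/8 × 15 mL/tbsp ≈ 39.4 mL
vegetable broth: 3 tsp × 9/8 × 5 mL/tsp ≈ 16.9 mL
arborio rice: 1.5 cup × 9/8 × 200 g/cup ÷ 1000 g/kg ≈ 0.3 kg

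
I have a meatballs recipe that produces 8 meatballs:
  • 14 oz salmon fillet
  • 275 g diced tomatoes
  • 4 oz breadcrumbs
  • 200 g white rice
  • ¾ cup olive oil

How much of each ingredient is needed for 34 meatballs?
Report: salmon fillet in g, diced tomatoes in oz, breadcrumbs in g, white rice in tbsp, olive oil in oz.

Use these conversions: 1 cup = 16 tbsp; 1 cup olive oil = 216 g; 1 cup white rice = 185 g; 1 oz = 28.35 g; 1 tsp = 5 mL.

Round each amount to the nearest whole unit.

Scaling factor: 34/8 = 17/4 = 4.25.
salmon fillet: 14 oz × 17/4 × 28.35 g/oz ≈ 1687 g
diced tomatoes: 275 g × 17/4 ÷ 28.35 g/oz ≈ 41 oz
breadcrumbs: 4 oz × 17/4 × 28.35 g/oz ≈ 482 g
white rice: 200 g × 17/4 ÷ 185 g/cup × 16 tbsp/cup ≈ 74 tbsp
olive oil: 0.75 cup × 17/4 × 216 g/cup ÷ 28.35 g/oz ≈ 24 oz

salmon fillet: 1687 g; diced tomatoes: 41 oz; breadcrumbs: 482 g; white rice: 74 tbsp; olive oil: 24 oz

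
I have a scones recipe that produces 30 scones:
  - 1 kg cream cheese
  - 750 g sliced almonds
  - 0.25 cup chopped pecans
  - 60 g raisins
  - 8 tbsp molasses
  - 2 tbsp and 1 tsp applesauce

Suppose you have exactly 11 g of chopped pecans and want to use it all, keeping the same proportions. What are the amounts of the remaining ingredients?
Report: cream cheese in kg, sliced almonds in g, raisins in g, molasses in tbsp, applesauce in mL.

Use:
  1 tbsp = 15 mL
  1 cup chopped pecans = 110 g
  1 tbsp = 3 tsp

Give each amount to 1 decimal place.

cream cheese: 0.4 kg; sliced almonds: 300.0 g; raisins: 24.0 g; molasses: 3.2 tbsp; applesauce: 14.0 mL

The original recipe has 27.5 g of chopped pecans, so the scaling factor is 11 ÷ 27.5 = 2/5 = 0.4.
cream cheese: 1 kg × 2/5 = 0.4 kg
sliced almonds: 750 g × 2/5 = 300.0 g
raisins: 60 g × 2/5 = 24.0 g
molasses: 8 tbsp × 2/5 = 3.2 tbsp
applesauce: (2 tbsp + 1 tsp = 7/3 tbsp) × 2/5 × 15 mL/tbsp = 14.0 mL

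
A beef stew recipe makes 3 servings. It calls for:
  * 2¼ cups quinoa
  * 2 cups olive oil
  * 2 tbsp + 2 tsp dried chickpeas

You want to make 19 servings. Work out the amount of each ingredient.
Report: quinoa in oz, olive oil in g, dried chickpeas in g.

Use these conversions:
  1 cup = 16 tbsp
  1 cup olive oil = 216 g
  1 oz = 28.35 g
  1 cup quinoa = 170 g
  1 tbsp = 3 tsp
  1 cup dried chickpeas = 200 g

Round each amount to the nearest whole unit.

quinoa: 85 oz; olive oil: 2736 g; dried chickpeas: 211 g

Scaling factor: 19/3.
quinoa: 2.25 cup × 19/3 × 170 g/cup ÷ 28.35 g/oz ≈ 85 oz
olive oil: 2 cup × 19/3 × 216 g/cup = 2736 g
dried chickpeas: (2 tbsp + 2 tsp = 8/3 tbsp) × 19/3 ÷ 16 tbsp/cup × 200 g/cup ≈ 211 g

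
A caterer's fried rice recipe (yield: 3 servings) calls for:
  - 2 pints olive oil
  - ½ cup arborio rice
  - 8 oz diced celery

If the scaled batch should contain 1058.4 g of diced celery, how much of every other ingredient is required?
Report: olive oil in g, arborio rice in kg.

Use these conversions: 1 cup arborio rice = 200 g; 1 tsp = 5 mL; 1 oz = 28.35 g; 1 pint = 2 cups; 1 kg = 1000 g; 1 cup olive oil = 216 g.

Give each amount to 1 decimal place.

olive oil: 4032.0 g; arborio rice: 0.5 kg

The original recipe has 226.8 g of diced celery, so the scaling factor is 1058.4 ÷ 226.8 = 14/3.
olive oil: 2 pint × 14/3 × 2 cup/pint × 216 g/cup = 4032.0 g
arborio rice: 0.5 cup × 14/3 × 200 g/cup ÷ 1000 g/kg ≈ 0.5 kg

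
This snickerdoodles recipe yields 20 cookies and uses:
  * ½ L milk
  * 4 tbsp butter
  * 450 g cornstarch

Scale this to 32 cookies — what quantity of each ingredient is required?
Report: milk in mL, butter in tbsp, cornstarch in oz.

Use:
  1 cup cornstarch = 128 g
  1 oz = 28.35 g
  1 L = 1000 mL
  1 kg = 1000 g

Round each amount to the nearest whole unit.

milk: 800 mL; butter: 6 tbsp; cornstarch: 25 oz

Scaling factor: 32/20 = 8/5 = 1.6.
milk: 0.5 L × 8/5 × 1000 mL/L = 800 mL
butter: 4 tbsp × 8/5 ≈ 6 tbsp
cornstarch: 450 g × 8/5 ÷ 28.35 g/oz ≈ 25 oz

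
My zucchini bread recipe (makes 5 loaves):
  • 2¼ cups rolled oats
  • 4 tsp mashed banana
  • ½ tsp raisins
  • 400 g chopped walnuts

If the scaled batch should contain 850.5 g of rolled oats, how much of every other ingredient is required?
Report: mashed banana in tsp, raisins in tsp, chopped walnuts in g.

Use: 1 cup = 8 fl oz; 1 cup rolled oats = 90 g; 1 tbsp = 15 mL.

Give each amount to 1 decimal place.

mashed banana: 16.8 tsp; raisins: 2.1 tsp; chopped walnuts: 1680.0 g

The original recipe has 202.5 g of rolled oats, so the scaling factor is 850.5 ÷ 202.5 = 21/5 = 4.2.
mashed banana: 4 tsp × 21/5 = 16.8 tsp
raisins: 0.5 tsp × 21/5 = 2.1 tsp
chopped walnuts: 400 g × 21/5 = 1680.0 g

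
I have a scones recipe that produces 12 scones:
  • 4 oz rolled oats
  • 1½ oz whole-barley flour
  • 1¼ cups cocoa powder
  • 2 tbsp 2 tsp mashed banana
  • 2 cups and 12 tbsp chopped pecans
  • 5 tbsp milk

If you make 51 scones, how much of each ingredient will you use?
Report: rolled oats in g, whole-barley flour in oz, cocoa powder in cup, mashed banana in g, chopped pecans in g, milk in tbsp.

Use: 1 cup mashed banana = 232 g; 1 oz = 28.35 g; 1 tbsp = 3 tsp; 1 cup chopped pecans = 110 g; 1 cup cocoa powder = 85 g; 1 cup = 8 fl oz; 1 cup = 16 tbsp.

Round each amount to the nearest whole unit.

Scaling factor: 51/12 = 17/4 = 4.25.
rolled oats: 4 oz × 17/4 × 28.35 g/oz ≈ 482 g
whole-barley flour: 1.5 oz × 17/4 ≈ 6 oz
cocoa powder: 1.25 cup × 17/4 ≈ 5 cup
mashed banana: (2 tbsp + 2 tsp = 8/3 tbsp) × 17/4 ÷ 16 tbsp/cup × 232 g/cup ≈ 164 g
chopped pecans: (2 cup + 12 tbsp = 2.75 cup) × 17/4 × 110 g/cup ≈ 1286 g
milk: 5 tbsp × 17/4 ≈ 21 tbsp

rolled oats: 482 g; whole-barley flour: 6 oz; cocoa powder: 5 cup; mashed banana: 164 g; chopped pecans: 1286 g; milk: 21 tbsp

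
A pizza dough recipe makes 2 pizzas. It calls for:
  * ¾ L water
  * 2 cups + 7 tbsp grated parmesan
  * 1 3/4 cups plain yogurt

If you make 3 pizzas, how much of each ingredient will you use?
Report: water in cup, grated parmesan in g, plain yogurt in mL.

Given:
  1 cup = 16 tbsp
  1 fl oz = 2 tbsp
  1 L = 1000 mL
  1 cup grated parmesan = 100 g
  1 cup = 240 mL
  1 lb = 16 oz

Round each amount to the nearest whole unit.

water: 5 cup; grated parmesan: 366 g; plain yogurt: 630 mL

Scaling factor: 3/2 = 1.5.
water: 0.75 L × 3/2 × 1000 mL/L ÷ 240 mL/cup ≈ 5 cup
grated parmesan: (2 cup + 7 tbsp = 2.4375 cup) × 3/2 × 100 g/cup ≈ 366 g
plain yogurt: 1.75 cup × 3/2 × 240 mL/cup = 630 mL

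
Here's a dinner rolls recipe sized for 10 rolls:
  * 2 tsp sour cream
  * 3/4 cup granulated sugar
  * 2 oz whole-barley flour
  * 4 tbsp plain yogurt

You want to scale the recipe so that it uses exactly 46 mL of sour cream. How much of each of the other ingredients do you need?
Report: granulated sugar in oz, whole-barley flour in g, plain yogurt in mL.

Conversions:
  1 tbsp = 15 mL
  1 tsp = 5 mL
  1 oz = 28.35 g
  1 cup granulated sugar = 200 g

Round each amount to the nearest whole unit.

The original recipe has 10 mL of sour cream, so the scaling factor is 46 ÷ 10 = 23/5 = 4.6.
granulated sugar: 0.75 cup × 23/5 × 200 g/cup ÷ 28.35 g/oz ≈ 24 oz
whole-barley flour: 2 oz × 23/5 × 28.35 g/oz ≈ 261 g
plain yogurt: 4 tbsp × 23/5 × 15 mL/tbsp = 276 mL

granulated sugar: 24 oz; whole-barley flour: 261 g; plain yogurt: 276 mL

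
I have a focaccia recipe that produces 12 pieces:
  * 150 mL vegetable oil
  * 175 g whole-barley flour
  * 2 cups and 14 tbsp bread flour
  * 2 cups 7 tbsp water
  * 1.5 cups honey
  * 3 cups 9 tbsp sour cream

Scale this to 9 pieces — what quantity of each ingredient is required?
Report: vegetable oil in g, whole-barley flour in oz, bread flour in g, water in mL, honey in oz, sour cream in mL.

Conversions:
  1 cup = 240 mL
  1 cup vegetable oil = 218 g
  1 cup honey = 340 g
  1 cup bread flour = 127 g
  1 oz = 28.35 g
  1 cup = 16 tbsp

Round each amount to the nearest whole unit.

Scaling factor: 9/12 = 3/4 = 0.75.
vegetable oil: 150 mL × 3/4 ÷ 240 mL/cup × 218 g/cup ≈ 102 g
whole-barley flour: 175 g × 3/4 ÷ 28.35 g/oz ≈ 5 oz
bread flour: (2 cup + 14 tbsp = 2.875 cup) × 3/4 × 127 g/cup ≈ 274 g
water: (2 cup + 7 tbsp = 2.4375 cup) × 3/4 × 240 mL/cup ≈ 439 mL
honey: 1.5 cup × 3/4 × 340 g/cup ÷ 28.35 g/oz ≈ 13 oz
sour cream: (3 cup + 9 tbsp = 3.5625 cup) × 3/4 × 240 mL/cup ≈ 641 mL

vegetable oil: 102 g; whole-barley flour: 5 oz; bread flour: 274 g; water: 439 mL; honey: 13 oz; sour cream: 641 mL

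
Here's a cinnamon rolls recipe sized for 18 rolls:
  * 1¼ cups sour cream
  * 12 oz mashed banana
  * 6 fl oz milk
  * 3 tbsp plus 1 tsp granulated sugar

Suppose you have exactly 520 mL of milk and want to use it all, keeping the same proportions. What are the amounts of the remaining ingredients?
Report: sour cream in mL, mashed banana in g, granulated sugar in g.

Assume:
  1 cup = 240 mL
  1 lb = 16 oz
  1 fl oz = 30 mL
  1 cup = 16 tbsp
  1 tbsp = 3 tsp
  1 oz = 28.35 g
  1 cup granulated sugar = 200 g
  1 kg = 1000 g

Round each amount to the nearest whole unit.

sour cream: 867 mL; mashed banana: 983 g; granulated sugar: 120 g

The original recipe has 180 mL of milk, so the scaling factor is 520 ÷ 180 = 26/9.
sour cream: 1.25 cup × 26/9 × 240 mL/cup ≈ 867 mL
mashed banana: 12 oz × 26/9 × 28.35 g/oz ≈ 983 g
granulated sugar: (3 tbsp + 1 tsp = 10/3 tbsp) × 26/9 ÷ 16 tbsp/cup × 200 g/cup ≈ 120 g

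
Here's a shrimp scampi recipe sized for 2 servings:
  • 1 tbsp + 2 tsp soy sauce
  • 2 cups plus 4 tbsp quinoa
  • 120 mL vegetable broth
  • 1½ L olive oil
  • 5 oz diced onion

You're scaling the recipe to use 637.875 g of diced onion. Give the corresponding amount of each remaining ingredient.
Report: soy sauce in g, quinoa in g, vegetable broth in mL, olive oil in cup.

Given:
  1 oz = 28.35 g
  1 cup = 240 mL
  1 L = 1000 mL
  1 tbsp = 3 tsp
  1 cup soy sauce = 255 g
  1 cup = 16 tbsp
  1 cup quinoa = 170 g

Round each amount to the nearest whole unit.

The original recipe has 141.75 g of diced onion, so the scaling factor is 637.875 ÷ 141.75 = 9/2 = 4.5.
soy sauce: (1 tbsp + 2 tsp = 5/3 tbsp) × 9/2 ÷ 16 tbsp/cup × 255 g/cup ≈ 120 g
quinoa: (2 cup + 4 tbsp = 2.25 cup) × 9/2 × 170 g/cup ≈ 1721 g
vegetable broth: 120 mL × 9/2 = 540 mL
olive oil: 1.5 L × 9/2 × 1000 mL/L ÷ 240 mL/cup ≈ 28 cup

soy sauce: 120 g; quinoa: 1721 g; vegetable broth: 540 mL; olive oil: 28 cup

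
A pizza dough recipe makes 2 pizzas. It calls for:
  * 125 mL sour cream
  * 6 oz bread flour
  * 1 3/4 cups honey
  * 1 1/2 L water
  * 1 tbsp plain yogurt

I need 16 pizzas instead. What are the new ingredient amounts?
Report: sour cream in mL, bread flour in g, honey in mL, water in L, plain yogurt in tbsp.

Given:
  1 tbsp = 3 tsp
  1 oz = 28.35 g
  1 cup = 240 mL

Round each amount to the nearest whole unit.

sour cream: 1000 mL; bread flour: 1361 g; honey: 3360 mL; water: 12 L; plain yogurt: 8 tbsp

Scaling factor: 16/2 = 8.
sour cream: 125 mL × 8 = 1000 mL
bread flour: 6 oz × 8 × 28.35 g/oz ≈ 1361 g
honey: 1.75 cup × 8 × 240 mL/cup = 3360 mL
water: 1.5 L × 8 = 12 L
plain yogurt: 1 tbsp × 8 = 8 tbsp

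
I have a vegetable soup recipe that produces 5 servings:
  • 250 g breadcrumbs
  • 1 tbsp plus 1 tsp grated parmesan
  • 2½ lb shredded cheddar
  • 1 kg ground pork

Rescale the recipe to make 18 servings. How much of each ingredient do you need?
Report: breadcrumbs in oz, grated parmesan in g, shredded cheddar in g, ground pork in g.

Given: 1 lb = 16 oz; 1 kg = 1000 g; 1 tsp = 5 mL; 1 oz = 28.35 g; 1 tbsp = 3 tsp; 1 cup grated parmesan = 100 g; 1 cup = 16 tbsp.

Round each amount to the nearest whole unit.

breadcrumbs: 32 oz; grated parmesan: 30 g; shredded cheddar: 4082 g; ground pork: 3600 g

Scaling factor: 18/5 = 3.6.
breadcrumbs: 250 g × 18/5 ÷ 28.35 g/oz ≈ 32 oz
grated parmesan: (1 tbsp + 1 tsp = 4/3 tbsp) × 18/5 ÷ 16 tbsp/cup × 100 g/cup = 30 g
shredded cheddar: 2.5 lb × 18/5 × 16 oz/lb × 28.35 g/oz ≈ 4082 g
ground pork: 1 kg × 18/5 × 1000 g/kg = 3600 g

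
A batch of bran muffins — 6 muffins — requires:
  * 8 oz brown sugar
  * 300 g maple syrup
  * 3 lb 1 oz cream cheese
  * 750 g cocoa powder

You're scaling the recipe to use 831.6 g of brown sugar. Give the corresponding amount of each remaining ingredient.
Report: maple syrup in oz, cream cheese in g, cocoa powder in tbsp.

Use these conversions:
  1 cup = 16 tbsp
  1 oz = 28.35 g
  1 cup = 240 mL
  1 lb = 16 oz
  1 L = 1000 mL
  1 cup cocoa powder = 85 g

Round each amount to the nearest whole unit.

maple syrup: 39 oz; cream cheese: 5094 g; cocoa powder: 518 tbsp

The original recipe has 226.8 g of brown sugar, so the scaling factor is 831.6 ÷ 226.8 = 11/3.
maple syrup: 300 g × 11/3 ÷ 28.35 g/oz ≈ 39 oz
cream cheese: (3 lb + 1 oz = 3.0625 lb) × 11/3 × 16 oz/lb × 28.35 g/oz ≈ 5094 g
cocoa powder: 750 g × 11/3 ÷ 85 g/cup × 16 tbsp/cup ≈ 518 tbsp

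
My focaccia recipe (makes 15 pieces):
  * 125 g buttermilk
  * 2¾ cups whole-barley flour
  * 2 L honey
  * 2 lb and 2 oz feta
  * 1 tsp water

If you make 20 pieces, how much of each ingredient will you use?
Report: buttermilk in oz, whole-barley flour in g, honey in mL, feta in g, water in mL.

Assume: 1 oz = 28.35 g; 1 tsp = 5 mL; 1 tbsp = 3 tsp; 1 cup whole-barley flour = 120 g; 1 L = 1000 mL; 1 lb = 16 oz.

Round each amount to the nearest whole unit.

buttermilk: 6 oz; whole-barley flour: 440 g; honey: 2667 mL; feta: 1285 g; water: 7 mL

Scaling factor: 20/15 = 4/3.
buttermilk: 125 g × 4/3 ÷ 28.35 g/oz ≈ 6 oz
whole-barley flour: 2.75 cup × 4/3 × 120 g/cup = 440 g
honey: 2 L × 4/3 × 1000 mL/L ≈ 2667 mL
feta: (2 lb + 2 oz = 2.125 lb) × 4/3 × 16 oz/lb × 28.35 g/oz ≈ 1285 g
water: 1 tsp × 4/3 × 5 mL/tsp ≈ 7 mL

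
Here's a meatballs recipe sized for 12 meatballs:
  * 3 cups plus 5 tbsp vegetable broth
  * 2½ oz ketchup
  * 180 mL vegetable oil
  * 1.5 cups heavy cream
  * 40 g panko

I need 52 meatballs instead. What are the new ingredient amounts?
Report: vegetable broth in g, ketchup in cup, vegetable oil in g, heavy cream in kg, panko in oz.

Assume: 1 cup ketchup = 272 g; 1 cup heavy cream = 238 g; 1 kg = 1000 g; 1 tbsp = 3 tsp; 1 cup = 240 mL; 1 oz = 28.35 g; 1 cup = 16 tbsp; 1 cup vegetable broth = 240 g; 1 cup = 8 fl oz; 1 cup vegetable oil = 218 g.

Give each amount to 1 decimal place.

Scaling factor: 52/12 = 13/3.
vegetable broth: (3 cup + 5 tbsp = 3.3125 cup) × 13/3 × 240 g/cup = 3445.0 g
ketchup: 2.5 oz × 13/3 × 28.35 g/oz ÷ 272 g/cup ≈ 1.1 cup
vegetable oil: 180 mL × 13/3 ÷ 240 mL/cup × 218 g/cup = 708.5 g
heavy cream: 1.5 cup × 13/3 × 238 g/cup ÷ 1000 g/kg ≈ 1.5 kg
panko: 40 g × 13/3 ÷ 28.35 g/oz ≈ 6.1 oz

vegetable broth: 3445.0 g; ketchup: 1.1 cup; vegetable oil: 708.5 g; heavy cream: 1.5 kg; panko: 6.1 oz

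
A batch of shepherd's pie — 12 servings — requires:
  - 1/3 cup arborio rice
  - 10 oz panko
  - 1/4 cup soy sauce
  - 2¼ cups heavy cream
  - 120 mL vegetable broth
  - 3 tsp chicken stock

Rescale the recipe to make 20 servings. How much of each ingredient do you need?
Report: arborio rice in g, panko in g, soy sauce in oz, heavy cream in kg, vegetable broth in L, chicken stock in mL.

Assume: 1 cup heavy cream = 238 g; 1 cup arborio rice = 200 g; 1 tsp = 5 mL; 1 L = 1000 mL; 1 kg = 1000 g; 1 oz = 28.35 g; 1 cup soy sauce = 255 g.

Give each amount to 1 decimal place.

arborio rice: 111.1 g; panko: 472.5 g; soy sauce: 3.7 oz; heavy cream: 0.9 kg; vegetable broth: 0.2 L; chicken stock: 25.0 mL

Scaling factor: 20/12 = 5/3.
arborio rice: 1/3 cup × 5/3 × 200 g/cup ≈ 111.1 g
panko: 10 oz × 5/3 × 28.35 g/oz = 472.5 g
soy sauce: 0.25 cup × 5/3 × 255 g/cup ÷ 28.35 g/oz ≈ 3.7 oz
heavy cream: 2.25 cup × 5/3 × 238 g/cup ÷ 1000 g/kg ≈ 0.9 kg
vegetable broth: 120 mL × 5/3 ÷ 1000 mL/L = 0.2 L
chicken stock: 3 tsp × 5/3 × 5 mL/tsp = 25.0 mL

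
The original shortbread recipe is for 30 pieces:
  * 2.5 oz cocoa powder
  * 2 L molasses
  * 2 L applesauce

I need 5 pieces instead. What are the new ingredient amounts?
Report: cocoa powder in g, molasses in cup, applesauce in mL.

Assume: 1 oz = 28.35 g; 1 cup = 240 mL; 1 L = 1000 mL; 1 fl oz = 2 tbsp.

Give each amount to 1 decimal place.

Scaling factor: 5/30 = 1/6.
cocoa powder: 2.5 oz × 1/6 × 28.35 g/oz ≈ 11.8 g
molasses: 2 L × 1/6 × 1000 mL/L ÷ 240 mL/cup ≈ 1.4 cup
applesauce: 2 L × 1/6 × 1000 mL/L ≈ 333.3 mL

cocoa powder: 11.8 g; molasses: 1.4 cup; applesauce: 333.3 mL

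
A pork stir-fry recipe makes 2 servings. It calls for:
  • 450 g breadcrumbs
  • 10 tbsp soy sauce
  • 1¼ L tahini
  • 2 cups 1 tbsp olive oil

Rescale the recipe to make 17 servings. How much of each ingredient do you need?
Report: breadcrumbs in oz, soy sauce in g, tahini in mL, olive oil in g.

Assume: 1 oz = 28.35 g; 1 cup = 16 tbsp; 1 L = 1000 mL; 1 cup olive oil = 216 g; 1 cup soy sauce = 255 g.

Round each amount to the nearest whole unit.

breadcrumbs: 135 oz; soy sauce: 1355 g; tahini: 10625 mL; olive oil: 3787 g

Scaling factor: 17/2 = 8.5.
breadcrumbs: 450 g × 17/2 ÷ 28.35 g/oz ≈ 135 oz
soy sauce: 10 tbsp × 17/2 ÷ 16 tbsp/cup × 255 g/cup ≈ 1355 g
tahini: 1.25 L × 17/2 × 1000 mL/L = 10625 mL
olive oil: (2 cup + 1 tbsp = 2.0625 cup) × 17/2 × 216 g/cup ≈ 3787 g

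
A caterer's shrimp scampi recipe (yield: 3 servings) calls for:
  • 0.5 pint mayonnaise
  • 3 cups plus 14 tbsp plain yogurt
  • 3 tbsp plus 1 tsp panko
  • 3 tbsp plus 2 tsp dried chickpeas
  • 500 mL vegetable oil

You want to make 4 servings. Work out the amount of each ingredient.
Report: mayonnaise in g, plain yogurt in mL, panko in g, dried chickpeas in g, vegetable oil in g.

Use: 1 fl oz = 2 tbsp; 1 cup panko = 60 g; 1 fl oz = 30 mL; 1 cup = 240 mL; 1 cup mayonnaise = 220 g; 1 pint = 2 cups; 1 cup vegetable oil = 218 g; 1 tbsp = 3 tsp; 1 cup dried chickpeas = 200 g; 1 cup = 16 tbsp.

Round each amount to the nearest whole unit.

mayonnaise: 293 g; plain yogurt: 1240 mL; panko: 17 g; dried chickpeas: 61 g; vegetable oil: 606 g

Scaling factor: 4/3.
mayonnaise: 0.5 pint × 4/3 × 2 cup/pint × 220 g/cup ≈ 293 g
plain yogurt: (3 cup + 14 tbsp = 3.875 cup) × 4/3 × 240 mL/cup = 1240 mL
panko: (3 tbsp + 1 tsp = 10/3 tbsp) × 4/3 ÷ 16 tbsp/cup × 60 g/cup ≈ 17 g
dried chickpeas: (3 tbsp + 2 tsp = 11/3 tbsp) × 4/3 ÷ 16 tbsp/cup × 200 g/cup ≈ 61 g
vegetable oil: 500 mL × 4/3 ÷ 240 mL/cup × 218 g/cup ≈ 606 g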